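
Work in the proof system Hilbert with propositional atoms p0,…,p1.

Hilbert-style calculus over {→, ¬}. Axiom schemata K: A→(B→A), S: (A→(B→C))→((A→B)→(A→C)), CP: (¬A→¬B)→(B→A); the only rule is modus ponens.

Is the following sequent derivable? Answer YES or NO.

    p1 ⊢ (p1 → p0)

Search for a countermodel by truth-table:
  v=00: Γ:[p1=F] Δ:[(p1 → p0)=T] refutes=False
  v=01: Γ:[p1=T] Δ:[(p1 → p0)=F] refutes=True  ← countermodel

Result: NO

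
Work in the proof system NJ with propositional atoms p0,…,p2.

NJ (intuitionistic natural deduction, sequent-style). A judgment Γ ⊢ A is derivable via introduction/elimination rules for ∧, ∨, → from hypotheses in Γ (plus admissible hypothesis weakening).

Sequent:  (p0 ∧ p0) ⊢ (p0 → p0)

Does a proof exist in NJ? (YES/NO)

Derivation (root first):
[→I] (p0 ∧ p0) ⊢ (p0 → p0)
  [Wk] p0, (p0 ∧ p0) ⊢ p0
    [Ax] p0 ⊢ p0

Result: YES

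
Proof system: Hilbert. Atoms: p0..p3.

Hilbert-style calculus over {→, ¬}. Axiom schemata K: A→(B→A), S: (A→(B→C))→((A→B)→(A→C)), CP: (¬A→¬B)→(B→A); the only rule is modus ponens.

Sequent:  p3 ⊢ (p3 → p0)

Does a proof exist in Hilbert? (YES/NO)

Truth-table refutation:
  v=0000: Γ:[p3=F] Δ:[(p3 → p0)=T] refutes=False
  v=0001: Γ:[p3=T] Δ:[(p3 → p0)=F] refutes=True  ← countermodel

Result: NO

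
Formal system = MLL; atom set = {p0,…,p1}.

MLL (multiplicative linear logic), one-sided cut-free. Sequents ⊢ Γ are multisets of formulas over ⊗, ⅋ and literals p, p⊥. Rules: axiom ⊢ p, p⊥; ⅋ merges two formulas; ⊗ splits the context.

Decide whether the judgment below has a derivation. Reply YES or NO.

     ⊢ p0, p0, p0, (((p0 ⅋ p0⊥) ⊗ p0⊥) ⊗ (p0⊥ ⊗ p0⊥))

Proof tree:
[⊗]  ⊢ p0, p0, p0, (((p0 ⅋ p0⊥) ⊗ p0⊥) ⊗ (p0⊥ ⊗ p0⊥))
  [⊗]  ⊢ p0, ((p0 ⅋ p0⊥) ⊗ p0⊥)
    [⅋]  ⊢ (p0 ⅋ p0⊥)
      [Ax]  ⊢ p0, p0⊥
    [Ax]  ⊢ p0, p0⊥
  [⊗]  ⊢ p0, p0, (p0⊥ ⊗ p0⊥)
    [Ax]  ⊢ p0, p0⊥
    [Ax]  ⊢ p0, p0⊥

Result: YES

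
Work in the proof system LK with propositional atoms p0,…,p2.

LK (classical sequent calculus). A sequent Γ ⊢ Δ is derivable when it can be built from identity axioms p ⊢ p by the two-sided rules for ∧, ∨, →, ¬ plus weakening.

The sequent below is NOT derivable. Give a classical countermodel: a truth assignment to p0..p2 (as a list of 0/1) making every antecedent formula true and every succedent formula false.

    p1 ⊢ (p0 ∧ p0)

Enumerate valuations to refute Γ ⊢ Δ:
  v=000: Γ:[p1=F] Δ:[(p0 ∧ p0)=F] refutes=False
  v=001: Γ:[p1=F] Δ:[(p0 ∧ p0)=F] refutes=False
  v=010: Γ:[p1=T] Δ:[(p0 ∧ p0)=F] refutes=True  ← countermodel

Result: [0, 1, 0]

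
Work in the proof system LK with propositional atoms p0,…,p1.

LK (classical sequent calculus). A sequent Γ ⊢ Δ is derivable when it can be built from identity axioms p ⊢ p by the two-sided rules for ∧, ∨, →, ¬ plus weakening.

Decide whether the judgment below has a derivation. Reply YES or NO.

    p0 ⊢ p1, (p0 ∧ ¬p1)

Derivation (root first):
[∧R] p0 ⊢ p1, (p0 ∧ ¬p1)
  [Ax] p0 ⊢ p0
  [¬R]  ⊢ p1, ¬p1
    [Ax] p1 ⊢ p1

Result: YES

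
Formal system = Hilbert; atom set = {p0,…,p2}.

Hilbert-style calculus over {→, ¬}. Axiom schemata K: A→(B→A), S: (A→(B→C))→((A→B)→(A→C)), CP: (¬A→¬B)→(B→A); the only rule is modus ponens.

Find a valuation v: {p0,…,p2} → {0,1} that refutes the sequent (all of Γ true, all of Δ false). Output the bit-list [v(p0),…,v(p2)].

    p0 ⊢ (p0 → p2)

Truth-table refutation:
  v=000: Γ:[p0=F] Δ:[(p0 → p2)=T] refutes=False
  v=001: Γ:[p0=F] Δ:[(p0 → p2)=T] refutes=False
  v=010: Γ:[p0=F] Δ:[(p0 → p2)=T] refutes=False
  v=011: Γ:[p0=F] Δ:[(p0 → p2)=T] refutes=False
  v=100: Γ:[p0=T] Δ:[(p0 → p2)=F] refutes=True  ← countermodel

Result: [1, 0, 0]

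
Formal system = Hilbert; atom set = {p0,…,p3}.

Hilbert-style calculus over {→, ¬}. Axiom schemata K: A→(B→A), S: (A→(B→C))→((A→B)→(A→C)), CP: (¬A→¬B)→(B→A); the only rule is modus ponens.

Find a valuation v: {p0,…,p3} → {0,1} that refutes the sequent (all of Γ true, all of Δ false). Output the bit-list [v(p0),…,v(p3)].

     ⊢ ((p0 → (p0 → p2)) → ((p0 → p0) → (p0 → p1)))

Search for a countermodel by truth-table:
  v=0000: Γ:[] Δ:[((p0 → (p0 → p2)) → ((p0 → p0) → (p0 → p1)))=T] refutes=False
  v=0001: Γ:[] Δ:[((p0 → (p0 → p2)) → ((p0 → p0) → (p0 → p1)))=T] refutes=False
  v=0010: Γ:[] Δ:[((p0 → (p0 → p2)) → ((p0 → p0) → (p0 → p1)))=T] refutes=False
  v=0011: Γ:[] Δ:[((p0 → (p0 → p2)) → ((p0 → p0) → (p0 → p1)))=T] refutes=False
  v=0100: Γ:[] Δ:[((p0 → (p0 → p2)) → ((p0 → p0) → (p0 → p1)))=T] refutes=False
  v=0101: Γ:[] Δ:[((p0 → (p0 → p2)) → ((p0 → p0) → (p0 → p1)))=T] refutes=False
  v=0110: Γ:[] Δ:[((p0 → (p0 → p2)) → ((p0 → p0) → (p0 → p1)))=T] refutes=False
  v=0111: Γ:[] Δ:[((p0 → (p0 → p2)) → ((p0 → p0) → (p0 → p1)))=T] refutes=False
  v=1000: Γ:[] Δ:[((p0 → (p0 → p2)) → ((p0 → p0) → (p0 → p1)))=T] refutes=False
  v=1001: Γ:[] Δ:[((p0 → (p0 → p2)) → ((p0 → p0) → (p0 → p1)))=T] refutes=False
  v=1010: Γ:[] Δ:[((p0 → (p0 → p2)) → ((p0 → p0) → (p0 → p1)))=F] refutes=True  ← countermodel

Result: [1, 0, 1, 0]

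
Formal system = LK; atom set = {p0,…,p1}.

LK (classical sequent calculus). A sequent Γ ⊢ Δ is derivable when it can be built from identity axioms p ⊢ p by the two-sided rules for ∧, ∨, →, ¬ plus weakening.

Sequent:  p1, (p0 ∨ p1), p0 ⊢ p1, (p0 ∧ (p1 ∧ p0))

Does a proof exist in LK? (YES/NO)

Derivation trace:
[∧R] p1, (p0 ∨ p1), p0 ⊢ p1, (p0 ∧ (p1 ∧ p0))
  [Ax] p0 ⊢ p0
  [∧R] p1, (p0 ∨ p1) ⊢ p1, (p1 ∧ p0)
    [Ax] p1 ⊢ p1
    [∨L] (p0 ∨ p1) ⊢ p1, p0
      [Ax] p0 ⊢ p0
      [Ax] p1 ⊢ p1

Result: YES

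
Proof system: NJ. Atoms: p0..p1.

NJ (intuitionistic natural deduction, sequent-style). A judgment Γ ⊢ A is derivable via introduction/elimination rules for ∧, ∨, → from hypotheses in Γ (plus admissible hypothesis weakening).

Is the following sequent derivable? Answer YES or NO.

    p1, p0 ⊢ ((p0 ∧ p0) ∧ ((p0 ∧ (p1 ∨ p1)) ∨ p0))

Proof tree:
[∧I] p1, p0 ⊢ ((p0 ∧ p0) ∧ ((p0 ∧ (p1 ∨ p1)) ∨ p0))
  [∧I] p0 ⊢ (p0 ∧ p0)
    [Ax] p0 ⊢ p0
    [Ax] p0 ⊢ p0
  [∨I₁] p1, p0 ⊢ ((p0 ∧ (p1 ∨ p1)) ∨ p0)
    [∧I] p1, p0 ⊢ (p0 ∧ (p1 ∨ p1))
      [Ax] p0 ⊢ p0
      [∨I₂] p1 ⊢ (p1 ∨ p1)
        [Ax] p1 ⊢ p1

Result: YES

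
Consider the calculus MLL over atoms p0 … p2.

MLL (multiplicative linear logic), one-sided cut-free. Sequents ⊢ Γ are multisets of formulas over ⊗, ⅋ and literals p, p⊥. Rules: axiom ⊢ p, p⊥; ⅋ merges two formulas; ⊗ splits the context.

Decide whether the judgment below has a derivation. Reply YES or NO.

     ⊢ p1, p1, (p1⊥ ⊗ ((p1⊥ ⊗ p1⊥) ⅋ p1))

Derivation trace:
[⊗]  ⊢ p1, p1, (p1⊥ ⊗ ((p1⊥ ⊗ p1⊥) ⅋ p1))
  [Ax]  ⊢ p1, p1⊥
  [⅋]  ⊢ p1, ((p1⊥ ⊗ p1⊥) ⅋ p1)
    [⊗]  ⊢ p1, p1, (p1⊥ ⊗ p1⊥)
      [Ax]  ⊢ p1, p1⊥
      [Ax]  ⊢ p1, p1⊥

Result: YES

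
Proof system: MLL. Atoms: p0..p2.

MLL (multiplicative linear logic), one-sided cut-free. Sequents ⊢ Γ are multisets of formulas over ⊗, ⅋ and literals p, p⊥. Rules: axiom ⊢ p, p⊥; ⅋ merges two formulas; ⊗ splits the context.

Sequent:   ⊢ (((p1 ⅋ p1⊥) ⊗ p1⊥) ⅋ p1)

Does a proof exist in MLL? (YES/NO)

Derivation (root first):
[⅋]  ⊢ (((p1 ⅋ p1⊥) ⊗ p1⊥) ⅋ p1)
  [⊗]  ⊢ p1, ((p1 ⅋ p1⊥) ⊗ p1⊥)
    [⅋]  ⊢ (p1 ⅋ p1⊥)
      [Ax]  ⊢ p1, p1⊥
    [Ax]  ⊢ p1, p1⊥

Result: YES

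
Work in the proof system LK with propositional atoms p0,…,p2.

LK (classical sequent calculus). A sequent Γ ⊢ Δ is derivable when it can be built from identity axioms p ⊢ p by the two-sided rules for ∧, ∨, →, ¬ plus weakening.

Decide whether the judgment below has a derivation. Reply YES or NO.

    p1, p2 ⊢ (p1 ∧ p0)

Truth-table refutation:
  v=000: Γ:[p1=F, p2=F] Δ:[(p1 ∧ p0)=F] refutes=False
  v=001: Γ:[p1=F, p2=T] Δ:[(p1 ∧ p0)=F] refutes=False
  v=010: Γ:[p1=T, p2=F] Δ:[(p1 ∧ p0)=F] refutes=False
  v=011: Γ:[p1=T, p2=T] Δ:[(p1 ∧ p0)=F] refutes=True  ← countermodel

Result: NO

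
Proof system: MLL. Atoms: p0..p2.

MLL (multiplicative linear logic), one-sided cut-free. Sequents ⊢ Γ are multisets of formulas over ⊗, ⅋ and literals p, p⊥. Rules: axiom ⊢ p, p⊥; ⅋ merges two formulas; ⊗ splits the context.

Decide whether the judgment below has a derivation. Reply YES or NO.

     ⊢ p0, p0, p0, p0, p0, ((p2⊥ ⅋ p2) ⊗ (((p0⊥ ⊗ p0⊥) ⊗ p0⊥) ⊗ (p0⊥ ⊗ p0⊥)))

Derivation (root first):
[⊗]  ⊢ p0, p0, p0, p0, p0, ((p2⊥ ⅋ p2) ⊗ (((p0⊥ ⊗ p0⊥) ⊗ p0⊥) ⊗ (p0⊥ ⊗ p0⊥)))
  [⅋]  ⊢ (p2⊥ ⅋ p2)
    [Ax]  ⊢ p2, p2⊥
  [⊗]  ⊢ p0, p0, p0, p0, p0, (((p0⊥ ⊗ p0⊥) ⊗ p0⊥) ⊗ (p0⊥ ⊗ p0⊥))
    [⊗]  ⊢ p0, p0, p0, ((p0⊥ ⊗ p0⊥) ⊗ p0⊥)
      [⊗]  ⊢ p0, p0, (p0⊥ ⊗ p0⊥)
        [Ax]  ⊢ p0, p0⊥
        [Ax]  ⊢ p0, p0⊥
      [Ax]  ⊢ p0, p0⊥
    [⊗]  ⊢ p0, p0, (p0⊥ ⊗ p0⊥)
      [Ax]  ⊢ p0, p0⊥
      [Ax]  ⊢ p0, p0⊥

Result: YES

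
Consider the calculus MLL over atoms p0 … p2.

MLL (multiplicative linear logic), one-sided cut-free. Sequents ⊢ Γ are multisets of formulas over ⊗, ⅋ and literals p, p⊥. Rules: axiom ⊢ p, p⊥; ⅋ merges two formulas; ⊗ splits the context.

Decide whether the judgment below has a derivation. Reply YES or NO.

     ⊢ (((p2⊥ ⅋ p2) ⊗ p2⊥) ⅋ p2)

Proof tree:
[⅋]  ⊢ (((p2⊥ ⅋ p2) ⊗ p2⊥) ⅋ p2)
  [⊗]  ⊢ p2, ((p2⊥ ⅋ p2) ⊗ p2⊥)
    [⅋]  ⊢ (p2⊥ ⅋ p2)
      [Ax]  ⊢ p2, p2⊥
    [Ax]  ⊢ p2, p2⊥

Result: YES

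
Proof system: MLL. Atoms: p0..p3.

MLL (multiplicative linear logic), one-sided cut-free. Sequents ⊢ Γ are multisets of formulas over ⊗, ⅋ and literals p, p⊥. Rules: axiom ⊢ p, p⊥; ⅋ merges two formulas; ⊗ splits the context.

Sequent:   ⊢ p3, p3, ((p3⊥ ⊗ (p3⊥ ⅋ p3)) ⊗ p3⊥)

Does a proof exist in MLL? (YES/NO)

Proof tree:
[⊗]  ⊢ p3, p3, ((p3⊥ ⊗ (p3⊥ ⅋ p3)) ⊗ p3⊥)
  [⊗]  ⊢ p3, (p3⊥ ⊗ (p3⊥ ⅋ p3))
    [Ax]  ⊢ p3, p3⊥
    [⅋]  ⊢ (p3⊥ ⅋ p3)
      [Ax]  ⊢ p3, p3⊥
  [Ax]  ⊢ p3, p3⊥

Result: YES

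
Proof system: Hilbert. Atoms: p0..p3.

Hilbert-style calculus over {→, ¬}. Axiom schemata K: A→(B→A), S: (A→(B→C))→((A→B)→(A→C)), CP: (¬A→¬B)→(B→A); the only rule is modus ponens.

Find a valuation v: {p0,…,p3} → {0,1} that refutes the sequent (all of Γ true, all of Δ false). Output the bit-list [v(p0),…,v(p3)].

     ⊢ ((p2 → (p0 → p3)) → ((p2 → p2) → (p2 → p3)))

Truth-table refutation:
  v=0000: Γ:[] Δ:[((p2 → (p0 → p3)) → ((p2 → p2) → (p2 → p3)))=T] refutes=False
  v=0001: Γ:[] Δ:[((p2 → (p0 → p3)) → ((p2 → p2) → (p2 → p3)))=T] refutes=False
  v=0010: Γ:[] Δ:[((p2 → (p0 → p3)) → ((p2 → p2) → (p2 → p3)))=F] refutes=True  ← countermodel

Result: [0, 0, 1, 0]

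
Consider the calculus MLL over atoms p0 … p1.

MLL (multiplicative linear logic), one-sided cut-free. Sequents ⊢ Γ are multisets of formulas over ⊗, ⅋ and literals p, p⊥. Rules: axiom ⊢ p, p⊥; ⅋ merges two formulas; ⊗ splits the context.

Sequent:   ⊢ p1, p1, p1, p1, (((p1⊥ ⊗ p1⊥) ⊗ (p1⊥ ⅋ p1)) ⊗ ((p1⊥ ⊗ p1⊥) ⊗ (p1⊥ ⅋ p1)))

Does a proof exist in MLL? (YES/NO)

Derivation (root first):
[⊗]  ⊢ p1, p1, p1, p1, (((p1⊥ ⊗ p1⊥) ⊗ (p1⊥ ⅋ p1)) ⊗ ((p1⊥ ⊗ p1⊥) ⊗ (p1⊥ ⅋ p1)))
  [⊗]  ⊢ p1, p1, ((p1⊥ ⊗ p1⊥) ⊗ (p1⊥ ⅋ p1))
    [⊗]  ⊢ p1, p1, (p1⊥ ⊗ p1⊥)
      [Ax]  ⊢ p1, p1⊥
      [Ax]  ⊢ p1, p1⊥
    [⅋]  ⊢ (p1⊥ ⅋ p1)
      [Ax]  ⊢ p1, p1⊥
  [⊗]  ⊢ p1, p1, ((p1⊥ ⊗ p1⊥) ⊗ (p1⊥ ⅋ p1))
    [⊗]  ⊢ p1, p1, (p1⊥ ⊗ p1⊥)
      [Ax]  ⊢ p1, p1⊥
      [Ax]  ⊢ p1, p1⊥
    [⅋]  ⊢ (p1⊥ ⅋ p1)
      [Ax]  ⊢ p1, p1⊥

Result: YES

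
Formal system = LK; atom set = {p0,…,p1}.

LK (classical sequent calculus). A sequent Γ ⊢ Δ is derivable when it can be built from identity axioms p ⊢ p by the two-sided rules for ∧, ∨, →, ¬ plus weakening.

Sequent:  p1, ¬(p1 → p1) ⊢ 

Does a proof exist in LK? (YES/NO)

Derivation (root first):
[¬L] p1, ¬(p1 → p1) ⊢ 
  [→R] p1 ⊢ (p1 → p1)
    [WL] p1, p1 ⊢ p1
      [Ax] p1 ⊢ p1

Result: YES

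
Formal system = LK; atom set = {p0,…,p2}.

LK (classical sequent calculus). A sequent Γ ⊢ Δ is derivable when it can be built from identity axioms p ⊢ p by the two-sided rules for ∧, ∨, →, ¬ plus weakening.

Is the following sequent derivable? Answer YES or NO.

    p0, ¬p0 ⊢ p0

Proof tree:
[WR] p0, ¬p0 ⊢ p0
  [¬L] p0, ¬p0 ⊢ 
    [Ax] p0 ⊢ p0

Result: YES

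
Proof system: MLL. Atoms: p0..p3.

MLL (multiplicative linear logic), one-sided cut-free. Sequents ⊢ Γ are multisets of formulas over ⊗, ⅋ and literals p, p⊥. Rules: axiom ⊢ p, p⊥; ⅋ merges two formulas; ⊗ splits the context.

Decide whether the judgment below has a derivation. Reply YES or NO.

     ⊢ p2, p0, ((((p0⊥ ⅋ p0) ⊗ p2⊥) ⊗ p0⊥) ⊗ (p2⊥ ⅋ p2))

Derivation (root first):
[⊗]  ⊢ p2, p0, ((((p0⊥ ⅋ p0) ⊗ p2⊥) ⊗ p0⊥) ⊗ (p2⊥ ⅋ p2))
  [⊗]  ⊢ p2, p0, (((p0⊥ ⅋ p0) ⊗ p2⊥) ⊗ p0⊥)
    [⊗]  ⊢ p2, ((p0⊥ ⅋ p0) ⊗ p2⊥)
      [⅋]  ⊢ (p0⊥ ⅋ p0)
        [Ax]  ⊢ p0, p0⊥
      [Ax]  ⊢ p2, p2⊥
    [Ax]  ⊢ p0, p0⊥
  [⅋]  ⊢ (p2⊥ ⅋ p2)
    [Ax]  ⊢ p2, p2⊥

Result: YES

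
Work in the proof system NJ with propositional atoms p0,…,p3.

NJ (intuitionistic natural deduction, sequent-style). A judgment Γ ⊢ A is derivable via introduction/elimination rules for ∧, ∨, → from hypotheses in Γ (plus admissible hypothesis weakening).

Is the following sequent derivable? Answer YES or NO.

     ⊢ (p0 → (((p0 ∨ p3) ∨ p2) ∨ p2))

Derivation trace:
[→I]  ⊢ (p0 → (((p0 ∨ p3) ∨ p2) ∨ p2))
  [∨I₁] p0 ⊢ (((p0 ∨ p3) ∨ p2) ∨ p2)
    [∨I₁] p0 ⊢ ((p0 ∨ p3) ∨ p2)
      [∨I₁] p0 ⊢ (p0 ∨ p3)
        [Ax] p0 ⊢ p0

Result: YES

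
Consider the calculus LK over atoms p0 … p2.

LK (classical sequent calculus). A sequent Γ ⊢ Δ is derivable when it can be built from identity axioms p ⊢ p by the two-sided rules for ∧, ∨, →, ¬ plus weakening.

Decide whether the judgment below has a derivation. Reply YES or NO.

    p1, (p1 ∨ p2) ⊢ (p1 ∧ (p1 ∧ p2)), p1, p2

Proof tree:
[∨L] p1, (p1 ∨ p2) ⊢ (p1 ∧ (p1 ∧ p2)), p1, p2
  [WR] p1 ⊢ p1, p2
    [Ax] p1 ⊢ p1
  [∧R] p1, p2 ⊢ (p1 ∧ (p1 ∧ p2))
    [Ax] p1 ⊢ p1
    [∧R] p1, p2 ⊢ (p1 ∧ p2)
      [Ax] p1 ⊢ p1
      [WL] p2, p1 ⊢ p2
        [Ax] p2 ⊢ p2

Result: YES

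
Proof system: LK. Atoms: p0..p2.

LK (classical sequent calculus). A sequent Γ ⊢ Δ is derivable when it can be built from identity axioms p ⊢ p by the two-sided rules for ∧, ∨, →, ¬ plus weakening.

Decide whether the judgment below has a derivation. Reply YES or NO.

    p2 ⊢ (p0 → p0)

Proof tree:
[WL] p2 ⊢ (p0 → p0)
  [→R]  ⊢ (p0 → p0)
    [Ax] p0 ⊢ p0

Result: YES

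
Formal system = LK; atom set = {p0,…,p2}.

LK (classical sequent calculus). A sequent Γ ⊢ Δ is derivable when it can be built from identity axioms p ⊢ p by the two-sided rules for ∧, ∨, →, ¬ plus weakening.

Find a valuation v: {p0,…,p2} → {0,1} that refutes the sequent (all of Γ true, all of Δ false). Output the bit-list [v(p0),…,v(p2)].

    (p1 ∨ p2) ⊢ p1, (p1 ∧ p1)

Truth-table refutation:
  v=000: Γ:[(p1 ∨ p2)=F] Δ:[p1=F, (p1 ∧ p1)=F] refutes=False
  v=001: Γ:[(p1 ∨ p2)=T] Δ:[p1=F, (p1 ∧ p1)=F] refutes=True  ← countermodel

Result: [0, 0, 1]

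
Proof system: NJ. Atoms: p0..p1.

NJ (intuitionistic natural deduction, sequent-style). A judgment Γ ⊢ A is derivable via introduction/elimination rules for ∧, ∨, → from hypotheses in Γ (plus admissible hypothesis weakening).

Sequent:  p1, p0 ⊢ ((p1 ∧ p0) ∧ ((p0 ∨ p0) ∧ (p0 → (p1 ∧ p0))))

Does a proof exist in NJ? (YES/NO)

Derivation (root first):
[∧I] p1, p0 ⊢ ((p1 ∧ p0) ∧ ((p0 ∨ p0) ∧ (p0 → (p1 ∧ p0))))
  [∧I] p1, p0 ⊢ (p1 ∧ p0)
    [Ax] p1 ⊢ p1
    [Ax] p0 ⊢ p0
  [∧I] p1, p0 ⊢ ((p0 ∨ p0) ∧ (p0 → (p1 ∧ p0)))
    [∨I₂] p0 ⊢ (p0 ∨ p0)
      [Ax] p0 ⊢ p0
    [→I] p1 ⊢ (p0 → (p1 ∧ p0))
      [∧I] p1, p0 ⊢ (p1 ∧ p0)
        [Ax] p1 ⊢ p1
        [Ax] p0 ⊢ p0

Result: YES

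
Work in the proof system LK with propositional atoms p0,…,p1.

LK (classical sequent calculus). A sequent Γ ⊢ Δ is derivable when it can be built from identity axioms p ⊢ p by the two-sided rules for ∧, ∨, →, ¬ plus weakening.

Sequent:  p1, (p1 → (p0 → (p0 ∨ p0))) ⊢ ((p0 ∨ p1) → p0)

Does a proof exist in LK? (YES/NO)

Truth-table refutation:
  v=00: Γ:[p1=F, (p1 → (p0 → (p0 ∨ p0)))=T] Δ:[((p0 ∨ p1) → p0)=T] refutes=False
  v=01: Γ:[p1=T, (p1 → (p0 → (p0 ∨ p0)))=T] Δ:[((p0 ∨ p1) → p0)=F] refutes=True  ← countermodel

Result: NO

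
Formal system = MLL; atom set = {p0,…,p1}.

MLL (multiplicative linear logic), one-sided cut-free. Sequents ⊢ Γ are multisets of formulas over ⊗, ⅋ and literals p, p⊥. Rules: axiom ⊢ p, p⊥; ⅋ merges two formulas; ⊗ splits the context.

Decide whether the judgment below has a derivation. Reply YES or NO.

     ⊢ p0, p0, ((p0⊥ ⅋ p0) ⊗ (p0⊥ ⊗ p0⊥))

Derivation (root first):
[⊗]  ⊢ p0, p0, ((p0⊥ ⅋ p0) ⊗ (p0⊥ ⊗ p0⊥))
  [⅋]  ⊢ (p0⊥ ⅋ p0)
    [Ax]  ⊢ p0, p0⊥
  [⊗]  ⊢ p0, p0, (p0⊥ ⊗ p0⊥)
    [Ax]  ⊢ p0, p0⊥
    [Ax]  ⊢ p0, p0⊥

Result: YES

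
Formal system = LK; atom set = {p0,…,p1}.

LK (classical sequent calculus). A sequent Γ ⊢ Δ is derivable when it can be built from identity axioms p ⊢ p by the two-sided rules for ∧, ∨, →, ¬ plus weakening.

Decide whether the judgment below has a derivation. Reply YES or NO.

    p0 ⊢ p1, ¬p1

Derivation (root first):
[¬R] p0 ⊢ p1, ¬p1
  [WL] p1, p0 ⊢ p1
    [Ax] p1 ⊢ p1

Result: YES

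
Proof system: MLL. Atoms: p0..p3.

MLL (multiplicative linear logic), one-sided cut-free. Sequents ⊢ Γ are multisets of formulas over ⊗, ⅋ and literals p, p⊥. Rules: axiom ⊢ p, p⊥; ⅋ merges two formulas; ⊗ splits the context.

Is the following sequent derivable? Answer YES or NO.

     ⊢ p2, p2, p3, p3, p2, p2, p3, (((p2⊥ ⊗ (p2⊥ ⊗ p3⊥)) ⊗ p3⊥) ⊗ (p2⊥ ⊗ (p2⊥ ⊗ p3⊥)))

Derivation trace:
[⊗]  ⊢ p2, p2, p3, p3, p2, p2, p3, (((p2⊥ ⊗ (p2⊥ ⊗ p3⊥)) ⊗ p3⊥) ⊗ (p2⊥ ⊗ (p2⊥ ⊗ p3⊥)))
  [⊗]  ⊢ p2, p2, p3, p3, ((p2⊥ ⊗ (p2⊥ ⊗ p3⊥)) ⊗ p3⊥)
    [⊗]  ⊢ p2, p2, p3, (p2⊥ ⊗ (p2⊥ ⊗ p3⊥))
      [Ax]  ⊢ p2, p2⊥
      [⊗]  ⊢ p2, p3, (p2⊥ ⊗ p3⊥)
        [Ax]  ⊢ p2, p2⊥
        [Ax]  ⊢ p3, p3⊥
    [Ax]  ⊢ p3, p3⊥
  [⊗]  ⊢ p2, p2, p3, (p2⊥ ⊗ (p2⊥ ⊗ p3⊥))
    [Ax]  ⊢ p2, p2⊥
    [⊗]  ⊢ p2, p3, (p2⊥ ⊗ p3⊥)
      [Ax]  ⊢ p2, p2⊥
      [Ax]  ⊢ p3, p3⊥

Result: YES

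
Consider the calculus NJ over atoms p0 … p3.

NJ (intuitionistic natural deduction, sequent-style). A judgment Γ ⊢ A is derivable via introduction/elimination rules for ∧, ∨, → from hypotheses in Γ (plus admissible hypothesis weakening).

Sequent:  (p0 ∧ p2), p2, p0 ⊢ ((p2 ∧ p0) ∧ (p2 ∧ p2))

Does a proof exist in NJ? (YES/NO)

Derivation trace:
[∧I] (p0 ∧ p2), p2, p0 ⊢ ((p2 ∧ p0) ∧ (p2 ∧ p2))
  [∧I] p2, p0 ⊢ (p2 ∧ p0)
    [Ax] p2 ⊢ p2
    [Ax] p0 ⊢ p0
  [Wk] p2, (p0 ∧ p2) ⊢ (p2 ∧ p2)
    [∧I] p2 ⊢ (p2 ∧ p2)
      [Ax] p2 ⊢ p2
      [Ax] p2 ⊢ p2

Result: YES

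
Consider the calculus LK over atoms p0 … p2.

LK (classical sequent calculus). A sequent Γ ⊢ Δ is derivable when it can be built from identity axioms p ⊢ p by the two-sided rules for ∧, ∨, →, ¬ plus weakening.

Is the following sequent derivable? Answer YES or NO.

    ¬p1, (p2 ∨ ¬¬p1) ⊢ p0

Enumerate valuations to refute Γ ⊢ Δ:
  v=000: Γ:[¬p1=T, (p2 ∨ ¬¬p1)=F] Δ:[p0=F] refutes=False
  v=001: Γ:[¬p1=T, (p2 ∨ ¬¬p1)=T] Δ:[p0=F] refutes=True  ← countermodel

Result: NO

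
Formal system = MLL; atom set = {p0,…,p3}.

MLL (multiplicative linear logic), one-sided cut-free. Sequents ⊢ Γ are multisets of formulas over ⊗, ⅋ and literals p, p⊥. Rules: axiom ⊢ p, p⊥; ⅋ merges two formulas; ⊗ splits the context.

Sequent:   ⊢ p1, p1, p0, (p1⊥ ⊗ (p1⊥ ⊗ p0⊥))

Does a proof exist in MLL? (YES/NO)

Derivation trace:
[⊗]  ⊢ p1, p1, p0, (p1⊥ ⊗ (p1⊥ ⊗ p0⊥))
  [Ax]  ⊢ p1, p1⊥
  [⊗]  ⊢ p1, p0, (p1⊥ ⊗ p0⊥)
    [Ax]  ⊢ p1, p1⊥
    [Ax]  ⊢ p0, p0⊥

Result: YES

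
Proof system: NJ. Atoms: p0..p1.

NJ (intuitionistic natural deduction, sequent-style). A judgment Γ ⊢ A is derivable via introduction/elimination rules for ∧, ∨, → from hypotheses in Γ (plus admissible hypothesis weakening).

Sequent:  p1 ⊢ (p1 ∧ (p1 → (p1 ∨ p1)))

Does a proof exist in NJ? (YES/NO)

Derivation (root first):
[∧I] p1 ⊢ (p1 ∧ (p1 → (p1 ∨ p1)))
  [Ax] p1 ⊢ p1
  [→I]  ⊢ (p1 → (p1 ∨ p1))
    [∨I₁] p1 ⊢ (p1 ∨ p1)
      [Ax] p1 ⊢ p1

Result: YES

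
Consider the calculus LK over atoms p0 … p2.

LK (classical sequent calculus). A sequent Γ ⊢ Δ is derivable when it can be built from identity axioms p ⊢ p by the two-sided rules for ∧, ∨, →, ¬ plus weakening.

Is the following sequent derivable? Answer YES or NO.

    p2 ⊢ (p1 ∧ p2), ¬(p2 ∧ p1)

Derivation (root first):
[¬R] p2 ⊢ (p1 ∧ p2), ¬(p2 ∧ p1)
  [WL] (p2 ∧ p1), p2 ⊢ (p1 ∧ p2)
    [∧L] (p2 ∧ p1) ⊢ (p1 ∧ p2)
      [∧R] p1, p2 ⊢ (p1 ∧ p2)
        [Ax] p1 ⊢ p1
        [Ax] p2 ⊢ p2

Result: YES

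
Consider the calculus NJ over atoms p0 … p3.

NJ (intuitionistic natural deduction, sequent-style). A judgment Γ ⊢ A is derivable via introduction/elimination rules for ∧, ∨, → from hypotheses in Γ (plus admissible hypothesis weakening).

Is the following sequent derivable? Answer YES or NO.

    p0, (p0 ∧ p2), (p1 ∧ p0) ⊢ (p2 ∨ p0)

Derivation (root first):
[∨I₂] p0, (p0 ∧ p2), (p1 ∧ p0) ⊢ (p2 ∨ p0)
  [Wk] p0, (p0 ∧ p2), (p1 ∧ p0) ⊢ p0
    [Wk] p0, (p0 ∧ p2) ⊢ p0
      [Ax] p0 ⊢ p0

Result: YES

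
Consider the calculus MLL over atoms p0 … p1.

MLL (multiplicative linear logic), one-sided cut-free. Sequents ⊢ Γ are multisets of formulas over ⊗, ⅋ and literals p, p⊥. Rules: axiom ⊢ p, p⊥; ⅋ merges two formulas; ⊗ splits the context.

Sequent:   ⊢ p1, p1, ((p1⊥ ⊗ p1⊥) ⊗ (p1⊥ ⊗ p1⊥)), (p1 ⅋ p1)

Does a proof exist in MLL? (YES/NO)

Proof tree:
[⅋]  ⊢ p1, p1, ((p1⊥ ⊗ p1⊥) ⊗ (p1⊥ ⊗ p1⊥)), (p1 ⅋ p1)
  [⊗]  ⊢ p1, p1, p1, p1, ((p1⊥ ⊗ p1⊥) ⊗ (p1⊥ ⊗ p1⊥))
    [⊗]  ⊢ p1, p1, (p1⊥ ⊗ p1⊥)
      [Ax]  ⊢ p1, p1⊥
      [Ax]  ⊢ p1, p1⊥
    [⊗]  ⊢ p1, p1, (p1⊥ ⊗ p1⊥)
      [Ax]  ⊢ p1, p1⊥
      [Ax]  ⊢ p1, p1⊥

Result: YES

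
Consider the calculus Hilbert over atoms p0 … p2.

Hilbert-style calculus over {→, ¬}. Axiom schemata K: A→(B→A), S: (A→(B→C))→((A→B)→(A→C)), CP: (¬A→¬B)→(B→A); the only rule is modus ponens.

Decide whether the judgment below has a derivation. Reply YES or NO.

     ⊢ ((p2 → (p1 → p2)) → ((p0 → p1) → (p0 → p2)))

Truth-table refutation:
  v=000: Γ:[] Δ:[((p2 → (p1 → p2)) → ((p0 → p1) → (p0 → p2)))=T] refutes=False
  v=001: Γ:[] Δ:[((p2 → (p1 → p2)) → ((p0 → p1) → (p0 → p2)))=T] refutes=False
  v=010: Γ:[] Δ:[((p2 → (p1 → p2)) → ((p0 → p1) → (p0 → p2)))=T] refutes=False
  v=011: Γ:[] Δ:[((p2 → (p1 → p2)) → ((p0 → p1) → (p0 → p2)))=T] refutes=False
  v=100: Γ:[] Δ:[((p2 → (p1 → p2)) → ((p0 → p1) → (p0 → p2)))=T] refutes=False
  v=101: Γ:[] Δ:[((p2 → (p1 → p2)) → ((p0 → p1) → (p0 → p2)))=T] refutes=False
  v=110: Γ:[] Δ:[((p2 → (p1 → p2)) → ((p0 → p1) → (p0 → p2)))=F] refutes=True  ← countermodel

Result: NO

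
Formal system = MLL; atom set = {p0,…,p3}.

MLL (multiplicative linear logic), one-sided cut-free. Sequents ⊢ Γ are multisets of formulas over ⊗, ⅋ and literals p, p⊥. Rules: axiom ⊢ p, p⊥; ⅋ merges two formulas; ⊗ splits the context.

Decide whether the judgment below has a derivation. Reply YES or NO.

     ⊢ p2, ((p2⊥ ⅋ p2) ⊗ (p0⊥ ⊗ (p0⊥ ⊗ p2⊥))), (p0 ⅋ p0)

Derivation (root first):
[⅋]  ⊢ p2, ((p2⊥ ⅋ p2) ⊗ (p0⊥ ⊗ (p0⊥ ⊗ p2⊥))), (p0 ⅋ p0)
  [⊗]  ⊢ p0, p0, p2, ((p2⊥ ⅋ p2) ⊗ (p0⊥ ⊗ (p0⊥ ⊗ p2⊥)))
    [⅋]  ⊢ (p2⊥ ⅋ p2)
      [Ax]  ⊢ p2, p2⊥
    [⊗]  ⊢ p0, p0, p2, (p0⊥ ⊗ (p0⊥ ⊗ p2⊥))
      [Ax]  ⊢ p0, p0⊥
      [⊗]  ⊢ p0, p2, (p0⊥ ⊗ p2⊥)
        [Ax]  ⊢ p0, p0⊥
        [Ax]  ⊢ p2, p2⊥

Result: YES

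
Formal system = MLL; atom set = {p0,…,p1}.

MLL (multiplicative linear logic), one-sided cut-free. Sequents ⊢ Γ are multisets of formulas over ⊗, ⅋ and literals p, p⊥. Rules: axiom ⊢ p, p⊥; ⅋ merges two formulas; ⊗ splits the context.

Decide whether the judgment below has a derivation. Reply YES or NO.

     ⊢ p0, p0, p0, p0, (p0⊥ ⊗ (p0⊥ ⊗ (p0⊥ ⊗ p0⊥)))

Proof tree:
[⊗]  ⊢ p0, p0, p0, p0, (p0⊥ ⊗ (p0⊥ ⊗ (p0⊥ ⊗ p0⊥)))
  [Ax]  ⊢ p0, p0⊥
  [⊗]  ⊢ p0, p0, p0, (p0⊥ ⊗ (p0⊥ ⊗ p0⊥))
    [Ax]  ⊢ p0, p0⊥
    [⊗]  ⊢ p0, p0, (p0⊥ ⊗ p0⊥)
      [Ax]  ⊢ p0, p0⊥
      [Ax]  ⊢ p0, p0⊥

Result: YES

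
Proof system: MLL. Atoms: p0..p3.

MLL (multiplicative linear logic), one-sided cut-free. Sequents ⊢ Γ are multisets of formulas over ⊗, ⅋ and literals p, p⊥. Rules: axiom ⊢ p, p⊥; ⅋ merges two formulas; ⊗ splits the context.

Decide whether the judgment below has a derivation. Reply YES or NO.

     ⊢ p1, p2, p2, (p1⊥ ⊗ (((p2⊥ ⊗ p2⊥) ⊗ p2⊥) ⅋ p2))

Derivation (root first):
[⊗]  ⊢ p1, p2, p2, (p1⊥ ⊗ (((p2⊥ ⊗ p2⊥) ⊗ p2⊥) ⅋ p2))
  [Ax]  ⊢ p1, p1⊥
  [⅋]  ⊢ p2, p2, (((p2⊥ ⊗ p2⊥) ⊗ p2⊥) ⅋ p2)
    [⊗]  ⊢ p2, p2, p2, ((p2⊥ ⊗ p2⊥) ⊗ p2⊥)
      [⊗]  ⊢ p2, p2, (p2⊥ ⊗ p2⊥)
        [Ax]  ⊢ p2, p2⊥
        [Ax]  ⊢ p2, p2⊥
      [Ax]  ⊢ p2, p2⊥

Result: YES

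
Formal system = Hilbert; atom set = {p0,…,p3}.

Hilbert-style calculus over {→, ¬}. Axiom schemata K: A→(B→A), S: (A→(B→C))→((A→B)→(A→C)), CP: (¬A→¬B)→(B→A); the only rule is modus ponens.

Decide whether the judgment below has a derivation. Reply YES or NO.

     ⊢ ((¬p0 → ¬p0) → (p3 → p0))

Truth-table refutation:
  v=0000: Γ:[] Δ:[((¬p0 → ¬p0) → (p3 → p0))=T] refutes=False
  v=0001: Γ:[] Δ:[((¬p0 → ¬p0) → (p3 → p0))=F] refutes=True  ← countermodel

Result: NO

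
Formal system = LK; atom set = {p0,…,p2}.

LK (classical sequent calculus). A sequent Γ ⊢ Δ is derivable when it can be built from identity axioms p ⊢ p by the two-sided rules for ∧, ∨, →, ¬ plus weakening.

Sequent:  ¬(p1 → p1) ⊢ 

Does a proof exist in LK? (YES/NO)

Derivation (root first):
[¬L] ¬(p1 → p1) ⊢ 
  [→R]  ⊢ (p1 → p1)
    [Ax] p1 ⊢ p1

Result: YES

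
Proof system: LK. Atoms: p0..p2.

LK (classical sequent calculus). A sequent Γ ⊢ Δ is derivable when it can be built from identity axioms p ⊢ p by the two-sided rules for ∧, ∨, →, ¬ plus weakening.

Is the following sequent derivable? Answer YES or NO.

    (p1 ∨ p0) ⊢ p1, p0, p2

Proof tree:
[WR] (p1 ∨ p0) ⊢ p1, p0, p2
  [∨L] (p1 ∨ p0) ⊢ p1, p0
    [Ax] p1 ⊢ p1
    [Ax] p0 ⊢ p0

Result: YES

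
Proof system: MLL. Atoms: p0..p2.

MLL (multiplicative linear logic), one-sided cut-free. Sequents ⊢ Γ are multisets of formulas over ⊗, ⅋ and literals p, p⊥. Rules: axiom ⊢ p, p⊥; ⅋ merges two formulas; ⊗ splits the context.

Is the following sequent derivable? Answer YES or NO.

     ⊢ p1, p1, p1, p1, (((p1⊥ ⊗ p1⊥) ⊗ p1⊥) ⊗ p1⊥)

Derivation (root first):
[⊗]  ⊢ p1, p1, p1, p1, (((p1⊥ ⊗ p1⊥) ⊗ p1⊥) ⊗ p1⊥)
  [⊗]  ⊢ p1, p1, p1, ((p1⊥ ⊗ p1⊥) ⊗ p1⊥)
    [⊗]  ⊢ p1, p1, (p1⊥ ⊗ p1⊥)
      [Ax]  ⊢ p1, p1⊥
      [Ax]  ⊢ p1, p1⊥
    [Ax]  ⊢ p1, p1⊥
  [Ax]  ⊢ p1, p1⊥

Result: YES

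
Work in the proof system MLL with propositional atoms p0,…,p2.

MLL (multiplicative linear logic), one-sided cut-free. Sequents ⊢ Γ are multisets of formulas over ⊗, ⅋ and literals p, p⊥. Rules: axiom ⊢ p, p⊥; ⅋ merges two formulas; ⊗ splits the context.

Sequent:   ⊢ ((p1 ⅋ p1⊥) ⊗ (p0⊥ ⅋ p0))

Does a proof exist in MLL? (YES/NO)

Proof tree:
[⊗]  ⊢ ((p1 ⅋ p1⊥) ⊗ (p0⊥ ⅋ p0))
  [⅋]  ⊢ (p1 ⅋ p1⊥)
    [Ax]  ⊢ p1, p1⊥
  [⅋]  ⊢ (p0⊥ ⅋ p0)
    [Ax]  ⊢ p0, p0⊥

Result: YES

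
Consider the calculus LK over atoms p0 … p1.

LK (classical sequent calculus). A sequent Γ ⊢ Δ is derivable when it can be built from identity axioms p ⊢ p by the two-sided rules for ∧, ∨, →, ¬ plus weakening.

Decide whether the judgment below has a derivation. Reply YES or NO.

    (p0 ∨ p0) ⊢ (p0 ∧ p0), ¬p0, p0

Derivation trace:
[∨L] (p0 ∨ p0) ⊢ (p0 ∧ p0), ¬p0, p0
  [WL] p0 ⊢ p0, ¬p0, p0
    [WR]  ⊢ p0, ¬p0, p0
      [¬R]  ⊢ p0, ¬p0
        [Ax] p0 ⊢ p0
  [∧R] p0 ⊢ (p0 ∧ p0)
    [Ax] p0 ⊢ p0
    [Ax] p0 ⊢ p0

Result: YES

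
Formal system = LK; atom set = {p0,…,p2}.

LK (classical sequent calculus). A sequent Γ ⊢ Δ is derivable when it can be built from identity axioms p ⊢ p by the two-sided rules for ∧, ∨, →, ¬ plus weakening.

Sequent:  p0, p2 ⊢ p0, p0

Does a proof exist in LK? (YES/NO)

Derivation (root first):
[WL] p0, p2 ⊢ p0, p0
  [WR] p0 ⊢ p0, p0
    [Ax] p0 ⊢ p0

Result: YES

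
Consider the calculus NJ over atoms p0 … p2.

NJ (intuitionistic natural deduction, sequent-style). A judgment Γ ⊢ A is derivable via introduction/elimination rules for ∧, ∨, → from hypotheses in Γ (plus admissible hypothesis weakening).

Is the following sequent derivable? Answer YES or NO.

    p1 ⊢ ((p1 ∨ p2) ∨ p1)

Proof tree:
[∨I₁] p1 ⊢ ((p1 ∨ p2) ∨ p1)
  [∨I₁] p1 ⊢ (p1 ∨ p2)
    [Ax] p1 ⊢ p1

Result: YES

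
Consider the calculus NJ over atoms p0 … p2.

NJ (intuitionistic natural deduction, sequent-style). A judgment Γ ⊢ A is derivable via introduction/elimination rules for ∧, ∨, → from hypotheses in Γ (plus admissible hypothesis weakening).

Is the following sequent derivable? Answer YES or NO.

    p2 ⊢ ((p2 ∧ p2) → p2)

Proof tree:
[→I] p2 ⊢ ((p2 ∧ p2) → p2)
  [Wk] p2, (p2 ∧ p2) ⊢ p2
    [Ax] p2 ⊢ p2

Result: YES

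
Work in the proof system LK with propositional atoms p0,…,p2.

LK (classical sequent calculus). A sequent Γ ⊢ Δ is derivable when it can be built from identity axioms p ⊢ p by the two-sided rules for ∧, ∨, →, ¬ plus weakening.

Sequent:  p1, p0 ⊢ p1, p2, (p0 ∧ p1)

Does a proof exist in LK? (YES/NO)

Proof tree:
[∧R] p1, p0 ⊢ p1, p2, (p0 ∧ p1)
  [Ax] p0 ⊢ p0
  [WR] p1 ⊢ p1, p2, p1
    [WR] p1 ⊢ p1, p2
      [Ax] p1 ⊢ p1

Result: YES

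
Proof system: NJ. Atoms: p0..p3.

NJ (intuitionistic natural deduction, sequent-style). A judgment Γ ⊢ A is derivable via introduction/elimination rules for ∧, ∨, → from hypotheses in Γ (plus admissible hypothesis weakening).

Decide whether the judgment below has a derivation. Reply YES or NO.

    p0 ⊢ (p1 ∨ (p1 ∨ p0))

Proof tree:
[∨I₂] p0 ⊢ (p1 ∨ (p1 ∨ p0))
  [∨I₂] p0 ⊢ (p1 ∨ p0)
    [Ax] p0 ⊢ p0

Result: YES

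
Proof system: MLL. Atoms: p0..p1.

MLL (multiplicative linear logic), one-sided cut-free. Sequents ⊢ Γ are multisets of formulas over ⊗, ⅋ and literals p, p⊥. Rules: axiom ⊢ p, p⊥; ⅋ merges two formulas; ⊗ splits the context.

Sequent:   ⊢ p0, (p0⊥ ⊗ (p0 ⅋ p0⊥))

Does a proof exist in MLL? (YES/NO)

Proof tree:
[⊗]  ⊢ p0, (p0⊥ ⊗ (p0 ⅋ p0⊥))
  [Ax]  ⊢ p0, p0⊥
  [⅋]  ⊢ (p0 ⅋ p0⊥)
    [Ax]  ⊢ p0, p0⊥

Result: YES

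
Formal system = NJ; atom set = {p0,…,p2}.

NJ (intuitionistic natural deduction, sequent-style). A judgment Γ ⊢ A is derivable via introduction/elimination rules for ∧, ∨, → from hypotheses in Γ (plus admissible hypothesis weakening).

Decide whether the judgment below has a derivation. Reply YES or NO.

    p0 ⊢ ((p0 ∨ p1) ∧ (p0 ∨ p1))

Derivation (root first):
[∧I] p0 ⊢ ((p0 ∨ p1) ∧ (p0 ∨ p1))
  [∨I₁] p0 ⊢ (p0 ∨ p1)
    [Ax] p0 ⊢ p0
  [∨I₁] p0 ⊢ (p0 ∨ p1)
    [Ax] p0 ⊢ p0

Result: YES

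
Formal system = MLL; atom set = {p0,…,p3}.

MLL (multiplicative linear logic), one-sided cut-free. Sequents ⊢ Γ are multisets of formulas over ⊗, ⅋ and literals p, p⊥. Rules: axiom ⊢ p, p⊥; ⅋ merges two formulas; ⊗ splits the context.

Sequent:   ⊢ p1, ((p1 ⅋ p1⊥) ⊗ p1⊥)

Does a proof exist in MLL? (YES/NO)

Derivation (root first):
[⊗]  ⊢ p1, ((p1 ⅋ p1⊥) ⊗ p1⊥)
  [⅋]  ⊢ (p1 ⅋ p1⊥)
    [Ax]  ⊢ p1, p1⊥
  [Ax]  ⊢ p1, p1⊥

Result: YES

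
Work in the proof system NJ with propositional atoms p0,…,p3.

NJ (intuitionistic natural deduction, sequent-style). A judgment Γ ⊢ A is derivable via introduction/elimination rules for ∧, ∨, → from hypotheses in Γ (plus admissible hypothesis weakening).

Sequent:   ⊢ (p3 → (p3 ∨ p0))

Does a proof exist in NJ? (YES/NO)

Derivation (root first):
[→I]  ⊢ (p3 → (p3 ∨ p0))
  [∨I₁] p3 ⊢ (p3 ∨ p0)
    [Ax] p3 ⊢ p3

Result: YES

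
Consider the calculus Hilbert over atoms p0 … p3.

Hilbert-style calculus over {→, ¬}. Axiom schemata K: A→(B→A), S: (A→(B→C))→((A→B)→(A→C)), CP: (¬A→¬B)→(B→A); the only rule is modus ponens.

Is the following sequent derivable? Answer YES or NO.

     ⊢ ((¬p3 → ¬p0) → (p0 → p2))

Enumerate valuations to refute Γ ⊢ Δ:
  v=0000: Γ:[] Δ:[((¬p3 → ¬p0) → (p0 → p2))=T] refutes=False
  v=0001: Γ:[] Δ:[((¬p3 → ¬p0) → (p0 → p2))=T] refutes=False
  v=0010: Γ:[] Δ:[((¬p3 → ¬p0) → (p0 → p2))=T] refutes=False
  v=0011: Γ:[] Δ:[((¬p3 → ¬p0) → (p0 → p2))=T] refutes=False
  v=0100: Γ:[] Δ:[((¬p3 → ¬p0) → (p0 → p2))=T] refutes=False
  v=0101: Γ:[] Δ:[((¬p3 → ¬p0) → (p0 → p2))=T] refutes=False
  v=0110: Γ:[] Δ:[((¬p3 → ¬p0) → (p0 → p2))=T] refutes=False
  v=0111: Γ:[] Δ:[((¬p3 → ¬p0) → (p0 → p2))=T] refutes=False
  v=1000: Γ:[] Δ:[((¬p3 → ¬p0) → (p0 → p2))=T] refutes=False
  v=1001: Γ:[] Δ:[((¬p3 → ¬p0) → (p0 → p2))=F] refutes=True  ← countermodel

Result: NO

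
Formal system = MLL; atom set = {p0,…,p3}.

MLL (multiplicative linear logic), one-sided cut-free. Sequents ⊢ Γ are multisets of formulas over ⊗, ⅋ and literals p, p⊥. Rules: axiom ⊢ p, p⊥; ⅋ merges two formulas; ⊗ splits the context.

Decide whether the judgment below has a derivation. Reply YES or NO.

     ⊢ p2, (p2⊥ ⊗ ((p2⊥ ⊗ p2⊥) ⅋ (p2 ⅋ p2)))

Derivation trace:
[⊗]  ⊢ p2, (p2⊥ ⊗ ((p2⊥ ⊗ p2⊥) ⅋ (p2 ⅋ p2)))
  [Ax]  ⊢ p2, p2⊥
  [⅋]  ⊢ ((p2⊥ ⊗ p2⊥) ⅋ (p2 ⅋ p2))
    [⅋]  ⊢ (p2⊥ ⊗ p2⊥), (p2 ⅋ p2)
      [⊗]  ⊢ p2, p2, (p2⊥ ⊗ p2⊥)
        [Ax]  ⊢ p2, p2⊥
        [Ax]  ⊢ p2, p2⊥

Result: YES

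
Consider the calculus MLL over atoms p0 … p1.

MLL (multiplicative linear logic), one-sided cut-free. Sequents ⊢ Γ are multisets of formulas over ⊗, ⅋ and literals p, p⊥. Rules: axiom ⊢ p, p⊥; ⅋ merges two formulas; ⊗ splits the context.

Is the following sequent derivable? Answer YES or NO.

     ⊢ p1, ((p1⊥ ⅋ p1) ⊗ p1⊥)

Proof tree:
[⊗]  ⊢ p1, ((p1⊥ ⅋ p1) ⊗ p1⊥)
  [⅋]  ⊢ (p1⊥ ⅋ p1)
    [Ax]  ⊢ p1, p1⊥
  [Ax]  ⊢ p1, p1⊥

Result: YES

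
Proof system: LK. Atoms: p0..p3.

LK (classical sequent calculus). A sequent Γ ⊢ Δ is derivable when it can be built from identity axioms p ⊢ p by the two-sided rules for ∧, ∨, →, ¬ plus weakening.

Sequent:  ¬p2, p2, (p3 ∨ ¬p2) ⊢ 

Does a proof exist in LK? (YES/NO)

Derivation (root first):
[∨L] ¬p2, p2, (p3 ∨ ¬p2) ⊢ 
  [WL] p2, ¬p2, p3 ⊢ 
    [¬L] p2, ¬p2 ⊢ 
      [Ax] p2 ⊢ p2
  [¬L] p2, ¬p2 ⊢ 
    [Ax] p2 ⊢ p2

Result: YES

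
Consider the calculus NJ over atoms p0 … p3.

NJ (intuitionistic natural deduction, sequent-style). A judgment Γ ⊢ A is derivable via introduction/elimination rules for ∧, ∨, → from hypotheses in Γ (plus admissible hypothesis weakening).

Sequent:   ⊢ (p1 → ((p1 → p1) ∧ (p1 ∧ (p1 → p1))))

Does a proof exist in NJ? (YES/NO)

Derivation (root first):
[→I]  ⊢ (p1 → ((p1 → p1) ∧ (p1 ∧ (p1 → p1))))
  [∧I] p1 ⊢ ((p1 → p1) ∧ (p1 ∧ (p1 → p1)))
    [→I]  ⊢ (p1 → p1)
      [Ax] p1 ⊢ p1
    [∧I] p1 ⊢ (p1 ∧ (p1 → p1))
      [Ax] p1 ⊢ p1
      [→I]  ⊢ (p1 → p1)
        [Ax] p1 ⊢ p1

Result: YES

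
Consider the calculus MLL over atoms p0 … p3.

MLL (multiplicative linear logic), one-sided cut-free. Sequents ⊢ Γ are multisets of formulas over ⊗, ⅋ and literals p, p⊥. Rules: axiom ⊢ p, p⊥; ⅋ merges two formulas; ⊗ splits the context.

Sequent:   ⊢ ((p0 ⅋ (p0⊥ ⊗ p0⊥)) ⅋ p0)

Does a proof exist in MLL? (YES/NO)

Proof tree:
[⅋]  ⊢ ((p0 ⅋ (p0⊥ ⊗ p0⊥)) ⅋ p0)
  [⅋]  ⊢ p0, (p0 ⅋ (p0⊥ ⊗ p0⊥))
    [⊗]  ⊢ p0, p0, (p0⊥ ⊗ p0⊥)
      [Ax]  ⊢ p0, p0⊥
      [Ax]  ⊢ p0, p0⊥

Result: YES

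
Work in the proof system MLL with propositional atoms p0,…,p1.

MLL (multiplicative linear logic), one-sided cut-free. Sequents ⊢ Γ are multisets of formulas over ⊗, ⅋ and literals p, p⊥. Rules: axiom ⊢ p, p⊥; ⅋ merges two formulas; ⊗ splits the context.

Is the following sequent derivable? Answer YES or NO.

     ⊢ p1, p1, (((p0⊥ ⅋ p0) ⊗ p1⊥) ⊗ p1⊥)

Derivation trace:
[⊗]  ⊢ p1, p1, (((p0⊥ ⅋ p0) ⊗ p1⊥) ⊗ p1⊥)
  [⊗]  ⊢ p1, ((p0⊥ ⅋ p0) ⊗ p1⊥)
    [⅋]  ⊢ (p0⊥ ⅋ p0)
      [Ax]  ⊢ p0, p0⊥
    [Ax]  ⊢ p1, p1⊥
  [Ax]  ⊢ p1, p1⊥

Result: YES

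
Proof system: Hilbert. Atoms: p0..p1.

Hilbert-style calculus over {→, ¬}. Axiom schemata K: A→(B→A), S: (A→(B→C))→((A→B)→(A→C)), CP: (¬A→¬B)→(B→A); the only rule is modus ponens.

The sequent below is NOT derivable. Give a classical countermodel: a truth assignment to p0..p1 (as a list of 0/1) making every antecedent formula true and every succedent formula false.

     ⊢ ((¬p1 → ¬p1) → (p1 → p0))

Truth-table refutation:
  v=00: Γ:[] Δ:[((¬p1 → ¬p1) → (p1 → p0))=T] refutes=False
  v=01: Γ:[] Δ:[((¬p1 → ¬p1) → (p1 → p0))=F] refutes=True  ← countermodel

Result: [0, 1]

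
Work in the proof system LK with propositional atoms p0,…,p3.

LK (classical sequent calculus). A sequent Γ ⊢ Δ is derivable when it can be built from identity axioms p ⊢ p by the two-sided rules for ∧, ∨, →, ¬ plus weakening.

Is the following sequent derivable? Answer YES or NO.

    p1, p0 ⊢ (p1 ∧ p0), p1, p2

Derivation trace:
[WR] p1, p0 ⊢ (p1 ∧ p0), p1, p2
  [WR] p1, p0 ⊢ (p1 ∧ p0), p1
    [∧R] p1, p0 ⊢ (p1 ∧ p0)
      [Ax] p1 ⊢ p1
      [Ax] p0 ⊢ p0

Result: YES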